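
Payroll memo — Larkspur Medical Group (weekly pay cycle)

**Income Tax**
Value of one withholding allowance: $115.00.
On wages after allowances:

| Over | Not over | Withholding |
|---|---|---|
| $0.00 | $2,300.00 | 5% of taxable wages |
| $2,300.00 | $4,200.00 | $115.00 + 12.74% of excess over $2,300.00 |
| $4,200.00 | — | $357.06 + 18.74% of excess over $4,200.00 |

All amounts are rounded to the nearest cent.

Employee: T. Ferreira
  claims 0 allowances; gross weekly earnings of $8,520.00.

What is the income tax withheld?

$1,166.63

Income Tax: taxable = $8,520.00
  $357.06 + 18.74% × ($8,520.00 − $4,200.00) = $357.06 + 18.74% × $4,320.00 = $1,166.63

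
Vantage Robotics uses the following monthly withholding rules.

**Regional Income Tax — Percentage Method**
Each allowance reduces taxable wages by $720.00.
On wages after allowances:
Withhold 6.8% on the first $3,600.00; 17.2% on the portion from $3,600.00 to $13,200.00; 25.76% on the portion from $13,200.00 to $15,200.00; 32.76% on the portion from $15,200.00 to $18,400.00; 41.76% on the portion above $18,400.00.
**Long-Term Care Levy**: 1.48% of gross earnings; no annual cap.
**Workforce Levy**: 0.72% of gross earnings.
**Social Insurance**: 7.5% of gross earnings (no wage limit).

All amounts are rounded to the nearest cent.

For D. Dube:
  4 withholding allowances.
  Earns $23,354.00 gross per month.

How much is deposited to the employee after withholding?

$16,763.04

Regional Income Tax: taxable = $23,354.00 − 4×$720.00 = $20,474.00
  $3,459.52 + 41.76% × ($20,474.00 − $18,400.00) = $3,459.52 + 41.76% × $2,074.00 = $4,325.62
Long-Term Care Levy: 1.48% × $23,354.00 = $345.64
Workforce Levy: 0.72% × $23,354.00 = $168.15
Social Insurance: 7.5% × $23,354.00 = $1,751.55
Total withheld: $4,325.62 + $345.64 + $168.15 + $1,751.55 = $6,590.96
Net pay: $23,354.00 − $6,590.96 = $16,763.04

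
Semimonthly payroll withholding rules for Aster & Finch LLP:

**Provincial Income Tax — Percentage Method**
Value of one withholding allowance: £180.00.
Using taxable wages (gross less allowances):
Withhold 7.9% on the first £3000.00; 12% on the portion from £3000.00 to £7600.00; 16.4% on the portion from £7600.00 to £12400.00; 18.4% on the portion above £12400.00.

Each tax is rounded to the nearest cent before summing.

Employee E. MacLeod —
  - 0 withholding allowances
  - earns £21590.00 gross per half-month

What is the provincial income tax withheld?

Provincial Income Tax: taxable = £21590.00
  £1576.20 + 18.4% × (£21590.00 − £12400.00) = £1576.20 + 18.4% × £9190.00 = £3267.16

£3267.16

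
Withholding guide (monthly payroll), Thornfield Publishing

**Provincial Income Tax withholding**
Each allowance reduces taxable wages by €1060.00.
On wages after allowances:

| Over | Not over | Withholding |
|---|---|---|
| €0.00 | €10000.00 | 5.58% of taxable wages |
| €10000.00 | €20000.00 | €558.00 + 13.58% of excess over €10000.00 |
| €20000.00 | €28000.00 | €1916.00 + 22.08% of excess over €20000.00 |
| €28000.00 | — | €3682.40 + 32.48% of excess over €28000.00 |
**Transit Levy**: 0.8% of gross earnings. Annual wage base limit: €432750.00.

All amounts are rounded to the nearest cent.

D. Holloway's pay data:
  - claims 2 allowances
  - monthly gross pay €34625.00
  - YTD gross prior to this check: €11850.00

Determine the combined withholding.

€5422.62

Provincial Income Tax: taxable = €34625.00 − 2×€1060.00 = €32505.00
  €3682.40 + 32.48% × (€32505.00 − €28000.00) = €3682.40 + 32.48% × €4505.00 = €5145.62
Transit Levy: 0.8% × €34625.00 = €277.00
Total: €5145.62 + €277.00 = €5422.62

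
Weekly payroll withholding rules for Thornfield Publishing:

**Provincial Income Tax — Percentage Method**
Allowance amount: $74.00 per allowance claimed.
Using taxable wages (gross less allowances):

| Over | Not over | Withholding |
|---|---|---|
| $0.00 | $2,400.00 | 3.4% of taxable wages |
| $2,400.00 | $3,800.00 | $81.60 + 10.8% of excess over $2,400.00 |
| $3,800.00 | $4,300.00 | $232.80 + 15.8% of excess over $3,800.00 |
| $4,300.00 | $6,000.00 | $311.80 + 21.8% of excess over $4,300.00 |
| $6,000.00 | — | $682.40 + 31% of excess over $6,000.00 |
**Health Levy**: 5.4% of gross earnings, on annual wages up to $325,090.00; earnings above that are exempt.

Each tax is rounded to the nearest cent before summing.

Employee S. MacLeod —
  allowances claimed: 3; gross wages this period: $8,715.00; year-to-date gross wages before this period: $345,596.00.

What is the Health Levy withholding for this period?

Health Levy: YTD $345,596.00 ≥ cap $325,090.00 → $0.00

$0.00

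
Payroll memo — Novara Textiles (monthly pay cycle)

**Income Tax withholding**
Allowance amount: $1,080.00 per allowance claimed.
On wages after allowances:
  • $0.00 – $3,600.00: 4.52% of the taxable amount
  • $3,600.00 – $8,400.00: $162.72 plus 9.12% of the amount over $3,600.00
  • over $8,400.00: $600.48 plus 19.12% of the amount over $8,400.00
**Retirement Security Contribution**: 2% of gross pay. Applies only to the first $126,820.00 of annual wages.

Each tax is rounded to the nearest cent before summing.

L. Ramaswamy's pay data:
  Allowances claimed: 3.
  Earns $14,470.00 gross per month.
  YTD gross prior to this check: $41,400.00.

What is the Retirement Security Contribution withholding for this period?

$289.40

Retirement Security Contribution: 2% × $14,470.00 = $289.40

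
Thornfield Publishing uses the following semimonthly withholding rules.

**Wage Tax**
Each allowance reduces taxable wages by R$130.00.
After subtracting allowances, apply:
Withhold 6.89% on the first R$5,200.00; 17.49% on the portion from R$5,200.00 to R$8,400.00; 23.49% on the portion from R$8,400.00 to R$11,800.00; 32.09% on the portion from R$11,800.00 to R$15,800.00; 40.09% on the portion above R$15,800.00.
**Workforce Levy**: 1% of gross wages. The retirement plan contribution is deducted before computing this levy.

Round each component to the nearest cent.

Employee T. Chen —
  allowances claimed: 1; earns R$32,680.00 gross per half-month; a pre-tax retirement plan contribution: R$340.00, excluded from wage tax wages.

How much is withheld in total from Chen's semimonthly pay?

R$9,902.39

Wage Tax: taxable = R$32,680.00 − R$340.00 − 1×R$130.00 = R$32,210.00
  R$3,000.22 + 40.09% × (R$32,210.00 − R$15,800.00) = R$3,000.22 + 40.09% × R$16,410.00 = R$9,578.99
Workforce Levy: 1% × R$32,340.00 = R$323.40
Total: R$9,578.99 + R$323.40 = R$9,902.39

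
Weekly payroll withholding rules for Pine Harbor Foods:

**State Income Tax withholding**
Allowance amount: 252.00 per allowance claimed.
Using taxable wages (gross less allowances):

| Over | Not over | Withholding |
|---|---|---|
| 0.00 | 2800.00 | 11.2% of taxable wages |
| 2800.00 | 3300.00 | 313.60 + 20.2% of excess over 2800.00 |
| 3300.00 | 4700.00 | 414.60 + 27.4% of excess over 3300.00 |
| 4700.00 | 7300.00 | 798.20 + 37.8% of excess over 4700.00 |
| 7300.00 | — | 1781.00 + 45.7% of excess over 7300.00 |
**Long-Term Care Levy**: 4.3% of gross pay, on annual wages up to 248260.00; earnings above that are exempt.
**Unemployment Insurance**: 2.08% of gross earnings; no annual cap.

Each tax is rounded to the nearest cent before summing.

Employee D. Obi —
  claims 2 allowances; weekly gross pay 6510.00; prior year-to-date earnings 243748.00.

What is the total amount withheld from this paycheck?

1621.30

State Income Tax: taxable = 6510.00 − 2×252.00 = 6006.00
  798.20 + 37.8% × (6006.00 − 4700.00) = 798.20 + 37.8% × 1306.00 = 1291.87
Long-Term Care Levy: cap 248260.00 − YTD 243748.00 = 4512.00 subject; 4.3% × 4512.00 = 194.02
Unemployment Insurance: 2.08% × 6510.00 = 135.41
Total: 1291.87 + 194.02 + 135.41 = 1621.30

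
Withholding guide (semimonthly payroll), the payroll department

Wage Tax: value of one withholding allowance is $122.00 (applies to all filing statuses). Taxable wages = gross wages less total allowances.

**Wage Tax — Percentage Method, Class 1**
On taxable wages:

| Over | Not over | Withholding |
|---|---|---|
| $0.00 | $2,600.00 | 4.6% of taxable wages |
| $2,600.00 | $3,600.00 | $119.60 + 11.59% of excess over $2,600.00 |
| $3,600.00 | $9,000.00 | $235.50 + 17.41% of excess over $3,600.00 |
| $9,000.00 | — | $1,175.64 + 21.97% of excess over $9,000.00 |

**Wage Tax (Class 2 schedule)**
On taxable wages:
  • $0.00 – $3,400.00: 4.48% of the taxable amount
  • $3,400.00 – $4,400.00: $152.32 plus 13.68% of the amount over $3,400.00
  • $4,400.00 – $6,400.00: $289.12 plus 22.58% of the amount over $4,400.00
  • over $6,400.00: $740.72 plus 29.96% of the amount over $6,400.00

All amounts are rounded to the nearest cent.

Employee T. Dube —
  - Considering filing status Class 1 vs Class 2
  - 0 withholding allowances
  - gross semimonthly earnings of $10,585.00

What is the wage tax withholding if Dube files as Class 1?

$1,523.86

Wage Tax (Class 1): taxable = $10,585.00
  $1,175.64 + 21.97% × ($10,585.00 − $9,000.00) = $1,175.64 + 21.97% × $1,585.00 = $1,523.86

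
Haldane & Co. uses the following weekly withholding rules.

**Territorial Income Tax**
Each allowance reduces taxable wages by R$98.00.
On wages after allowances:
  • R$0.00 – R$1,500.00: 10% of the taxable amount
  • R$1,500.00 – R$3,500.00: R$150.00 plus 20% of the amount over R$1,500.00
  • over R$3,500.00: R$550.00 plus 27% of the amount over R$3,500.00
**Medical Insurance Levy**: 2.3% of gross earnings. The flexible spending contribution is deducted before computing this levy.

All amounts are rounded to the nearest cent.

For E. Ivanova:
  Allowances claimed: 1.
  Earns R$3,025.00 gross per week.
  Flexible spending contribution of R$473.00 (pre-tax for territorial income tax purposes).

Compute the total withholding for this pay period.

Territorial Income Tax: taxable = R$3,025.00 − R$473.00 − 1×R$98.00 = R$2,454.00
  R$150.00 + 20% × (R$2,454.00 − R$1,500.00) = R$150.00 + 20% × R$954.00 = R$340.80
Medical Insurance Levy: 2.3% × R$2,552.00 = R$58.70
Total: R$340.80 + R$58.70 = R$399.50

R$399.50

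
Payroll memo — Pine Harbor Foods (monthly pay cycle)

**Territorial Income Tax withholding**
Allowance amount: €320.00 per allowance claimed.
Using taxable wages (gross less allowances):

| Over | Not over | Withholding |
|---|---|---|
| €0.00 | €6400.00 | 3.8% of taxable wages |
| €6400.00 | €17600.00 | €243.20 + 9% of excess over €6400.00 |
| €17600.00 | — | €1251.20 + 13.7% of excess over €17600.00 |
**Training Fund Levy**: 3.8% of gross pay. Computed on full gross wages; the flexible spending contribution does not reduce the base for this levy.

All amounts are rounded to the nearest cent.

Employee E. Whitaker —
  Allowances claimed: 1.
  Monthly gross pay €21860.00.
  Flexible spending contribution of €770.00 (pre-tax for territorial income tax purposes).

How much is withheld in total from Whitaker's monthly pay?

€2516.17

Territorial Income Tax: taxable = €21860.00 − €770.00 − 1×€320.00 = €20770.00
  €1251.20 + 13.7% × (€20770.00 − €17600.00) = €1251.20 + 13.7% × €3170.00 = €1685.49
Training Fund Levy: 3.8% × €21860.00 = €830.68
Total: €1685.49 + €830.68 = €2516.17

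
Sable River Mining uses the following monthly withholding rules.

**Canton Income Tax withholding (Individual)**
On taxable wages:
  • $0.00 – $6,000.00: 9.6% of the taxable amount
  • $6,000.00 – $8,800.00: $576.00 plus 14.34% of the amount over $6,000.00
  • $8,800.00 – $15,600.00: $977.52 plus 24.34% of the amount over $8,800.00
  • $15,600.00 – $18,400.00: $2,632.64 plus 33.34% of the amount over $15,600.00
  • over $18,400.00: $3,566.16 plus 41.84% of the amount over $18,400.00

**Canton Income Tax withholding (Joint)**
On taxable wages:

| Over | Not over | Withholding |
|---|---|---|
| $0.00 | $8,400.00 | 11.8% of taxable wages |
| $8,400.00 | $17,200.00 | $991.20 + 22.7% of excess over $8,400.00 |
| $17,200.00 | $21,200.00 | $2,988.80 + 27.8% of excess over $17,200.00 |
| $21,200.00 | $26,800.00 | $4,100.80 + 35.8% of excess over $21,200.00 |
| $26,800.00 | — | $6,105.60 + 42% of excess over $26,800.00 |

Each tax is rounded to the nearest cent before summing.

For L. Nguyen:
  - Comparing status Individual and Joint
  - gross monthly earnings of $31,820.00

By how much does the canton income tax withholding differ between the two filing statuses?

Canton Income Tax (Individual): taxable = $31,820.00
  $3,566.16 + 41.84% × ($31,820.00 − $18,400.00) = $3,566.16 + 41.84% × $13,420.00 = $9,181.09
Canton Income Tax (Joint): taxable = $31,820.00
  $6,105.60 + 42% × ($31,820.00 − $26,800.00) = $6,105.60 + 42% × $5,020.00 = $8,214.00
Difference: |$9,181.09 − $8,214.00| = $967.09 (higher under Individual)

$967.09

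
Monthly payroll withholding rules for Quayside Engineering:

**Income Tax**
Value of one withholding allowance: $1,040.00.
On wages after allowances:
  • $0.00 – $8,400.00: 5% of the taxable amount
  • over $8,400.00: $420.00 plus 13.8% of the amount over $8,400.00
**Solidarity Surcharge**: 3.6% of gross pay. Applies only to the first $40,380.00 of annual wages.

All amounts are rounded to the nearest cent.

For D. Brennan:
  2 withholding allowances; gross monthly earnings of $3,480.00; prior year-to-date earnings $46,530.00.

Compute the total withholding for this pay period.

Income Tax: taxable = $3,480.00 − 2×$1,040.00 = $1,400.00
  5% × $1,400.00 = $70.00
Solidarity Surcharge: YTD $46,530.00 ≥ cap $40,380.00 → $0.00
Total: $70.00 + $0.00 = $70.00

$70.00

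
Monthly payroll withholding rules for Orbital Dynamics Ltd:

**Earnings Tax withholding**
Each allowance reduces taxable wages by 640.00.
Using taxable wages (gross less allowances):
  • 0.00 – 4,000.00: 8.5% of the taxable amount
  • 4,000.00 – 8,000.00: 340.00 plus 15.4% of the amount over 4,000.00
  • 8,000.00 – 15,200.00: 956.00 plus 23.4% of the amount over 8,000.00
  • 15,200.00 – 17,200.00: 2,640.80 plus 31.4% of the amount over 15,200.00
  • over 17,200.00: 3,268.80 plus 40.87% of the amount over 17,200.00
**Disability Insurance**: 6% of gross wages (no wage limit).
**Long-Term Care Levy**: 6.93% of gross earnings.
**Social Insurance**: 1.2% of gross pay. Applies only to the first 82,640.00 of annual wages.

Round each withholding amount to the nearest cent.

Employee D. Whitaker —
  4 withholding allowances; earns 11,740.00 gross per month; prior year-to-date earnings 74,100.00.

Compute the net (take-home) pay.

8,887.42

Earnings Tax: taxable = 11,740.00 − 4×640.00 = 9,180.00
  956.00 + 23.4% × (9,180.00 − 8,000.00) = 956.00 + 23.4% × 1,180.00 = 1,232.12
Disability Insurance: 6% × 11,740.00 = 704.40
Long-Term Care Levy: 6.93% × 11,740.00 = 813.58
Social Insurance: cap 82,640.00 − YTD 74,100.00 = 8,540.00 subject; 1.2% × 8,540.00 = 102.48
Total withheld: 1,232.12 + 704.40 + 813.58 + 102.48 = 2,852.58
Net pay: 11,740.00 − 2,852.58 = 8,887.42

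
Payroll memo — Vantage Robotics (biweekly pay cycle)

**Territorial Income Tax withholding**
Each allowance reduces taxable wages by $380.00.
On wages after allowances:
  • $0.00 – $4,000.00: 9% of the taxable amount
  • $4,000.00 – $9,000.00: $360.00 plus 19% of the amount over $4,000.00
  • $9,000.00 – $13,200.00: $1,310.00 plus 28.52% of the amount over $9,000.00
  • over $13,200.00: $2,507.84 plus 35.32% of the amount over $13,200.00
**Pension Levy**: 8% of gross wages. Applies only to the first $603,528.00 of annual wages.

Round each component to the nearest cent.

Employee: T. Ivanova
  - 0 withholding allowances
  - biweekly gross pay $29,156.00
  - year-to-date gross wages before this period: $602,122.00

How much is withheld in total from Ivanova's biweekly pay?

$8,255.98

Territorial Income Tax: taxable = $29,156.00
  $2,507.84 + 35.32% × ($29,156.00 − $13,200.00) = $2,507.84 + 35.32% × $15,956.00 = $8,143.50
Pension Levy: cap $603,528.00 − YTD $602,122.00 = $1,406.00 subject; 8% × $1,406.00 = $112.48
Total: $8,143.50 + $112.48 = $8,255.98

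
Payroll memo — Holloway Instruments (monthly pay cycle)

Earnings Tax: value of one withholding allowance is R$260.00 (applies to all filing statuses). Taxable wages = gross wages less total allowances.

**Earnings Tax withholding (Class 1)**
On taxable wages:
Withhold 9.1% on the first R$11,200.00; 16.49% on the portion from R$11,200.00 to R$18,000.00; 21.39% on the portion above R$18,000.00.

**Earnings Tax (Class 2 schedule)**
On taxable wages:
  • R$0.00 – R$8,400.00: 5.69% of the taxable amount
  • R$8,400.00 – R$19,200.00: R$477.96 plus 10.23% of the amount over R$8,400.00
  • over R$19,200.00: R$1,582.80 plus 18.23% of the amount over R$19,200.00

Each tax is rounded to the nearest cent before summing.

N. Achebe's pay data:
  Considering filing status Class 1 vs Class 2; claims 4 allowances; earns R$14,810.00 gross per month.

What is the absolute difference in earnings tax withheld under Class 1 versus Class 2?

R$415.68

Earnings Tax (Class 1): taxable = R$14,810.00 − 4×R$260.00 = R$13,770.00
  R$1,019.20 + 16.49% × (R$13,770.00 − R$11,200.00) = R$1,019.20 + 16.49% × R$2,570.00 = R$1,442.99
Earnings Tax (Class 2): taxable = R$14,810.00 − 4×R$260.00 = R$13,770.00
  R$477.96 + 10.23% × (R$13,770.00 − R$8,400.00) = R$477.96 + 10.23% × R$5,370.00 = R$1,027.31
Difference: |R$1,442.99 − R$1,027.31| = R$415.68 (higher under Class 1)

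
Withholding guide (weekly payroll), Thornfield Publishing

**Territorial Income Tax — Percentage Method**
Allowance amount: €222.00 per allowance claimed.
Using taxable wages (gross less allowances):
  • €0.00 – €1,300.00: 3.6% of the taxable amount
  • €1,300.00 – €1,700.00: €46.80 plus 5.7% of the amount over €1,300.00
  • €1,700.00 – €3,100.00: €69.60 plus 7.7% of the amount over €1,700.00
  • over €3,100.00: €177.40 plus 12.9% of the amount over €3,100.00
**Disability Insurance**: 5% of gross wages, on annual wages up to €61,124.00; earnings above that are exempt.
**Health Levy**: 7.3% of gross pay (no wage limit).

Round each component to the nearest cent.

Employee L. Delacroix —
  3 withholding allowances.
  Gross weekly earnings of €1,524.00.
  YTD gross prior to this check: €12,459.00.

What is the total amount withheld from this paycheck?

€218.34

Territorial Income Tax: taxable = €1,524.00 − 3×€222.00 = €858.00
  3.6% × €858.00 = €30.89
Disability Insurance: 5% × €1,524.00 = €76.20
Health Levy: 7.3% × €1,524.00 = €111.25
Total: €30.89 + €76.20 + €111.25 = €218.34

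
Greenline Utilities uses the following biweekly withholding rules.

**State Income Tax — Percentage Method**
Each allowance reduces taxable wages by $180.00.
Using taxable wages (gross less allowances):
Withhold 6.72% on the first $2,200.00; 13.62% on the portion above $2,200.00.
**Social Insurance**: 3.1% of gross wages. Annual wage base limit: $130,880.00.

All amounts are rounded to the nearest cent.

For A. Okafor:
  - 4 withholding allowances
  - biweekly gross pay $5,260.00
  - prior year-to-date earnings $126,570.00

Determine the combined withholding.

State Income Tax: taxable = $5,260.00 − 4×$180.00 = $4,540.00
  $147.84 + 13.62% × ($4,540.00 − $2,200.00) = $147.84 + 13.62% × $2,340.00 = $466.55
Social Insurance: cap $130,880.00 − YTD $126,570.00 = $4,310.00 subject; 3.1% × $4,310.00 = $133.61
Total: $466.55 + $133.61 = $600.16

$600.16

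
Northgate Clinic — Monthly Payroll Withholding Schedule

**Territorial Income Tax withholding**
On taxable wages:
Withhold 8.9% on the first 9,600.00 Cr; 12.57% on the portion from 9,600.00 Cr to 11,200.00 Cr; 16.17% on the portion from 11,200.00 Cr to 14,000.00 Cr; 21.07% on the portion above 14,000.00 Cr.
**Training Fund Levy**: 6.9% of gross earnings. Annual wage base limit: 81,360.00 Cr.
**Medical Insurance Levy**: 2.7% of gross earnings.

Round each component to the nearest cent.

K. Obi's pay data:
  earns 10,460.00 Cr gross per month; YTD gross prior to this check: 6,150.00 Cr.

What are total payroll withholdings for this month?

1,966.66 Cr

Territorial Income Tax: taxable = 10,460.00 Cr
  854.40 Cr + 12.57% × (10,460.00 Cr − 9,600.00 Cr) = 854.40 Cr + 12.57% × 860.00 Cr = 962.50 Cr
Training Fund Levy: 6.9% × 10,460.00 Cr = 721.74 Cr
Medical Insurance Levy: 2.7% × 10,460.00 Cr = 282.42 Cr
Total: 962.50 Cr + 721.74 Cr + 282.42 Cr = 1,966.66 Cr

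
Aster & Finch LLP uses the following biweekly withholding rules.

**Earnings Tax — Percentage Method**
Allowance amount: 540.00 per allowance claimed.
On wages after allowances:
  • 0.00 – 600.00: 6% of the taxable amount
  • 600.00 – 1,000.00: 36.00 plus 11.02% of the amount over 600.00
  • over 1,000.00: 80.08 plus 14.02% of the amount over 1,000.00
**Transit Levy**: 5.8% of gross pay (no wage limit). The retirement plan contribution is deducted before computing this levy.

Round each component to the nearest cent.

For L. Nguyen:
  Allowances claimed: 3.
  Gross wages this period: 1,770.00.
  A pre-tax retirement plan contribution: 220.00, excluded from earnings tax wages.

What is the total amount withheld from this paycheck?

89.90

Earnings Tax: taxable = 1,770.00 − 220.00 − 3×540.00 = -70.00
  Taxable ≤ 0 → 0.00
Transit Levy: 5.8% × 1,550.00 = 89.90
Total: 0.00 + 89.90 = 89.90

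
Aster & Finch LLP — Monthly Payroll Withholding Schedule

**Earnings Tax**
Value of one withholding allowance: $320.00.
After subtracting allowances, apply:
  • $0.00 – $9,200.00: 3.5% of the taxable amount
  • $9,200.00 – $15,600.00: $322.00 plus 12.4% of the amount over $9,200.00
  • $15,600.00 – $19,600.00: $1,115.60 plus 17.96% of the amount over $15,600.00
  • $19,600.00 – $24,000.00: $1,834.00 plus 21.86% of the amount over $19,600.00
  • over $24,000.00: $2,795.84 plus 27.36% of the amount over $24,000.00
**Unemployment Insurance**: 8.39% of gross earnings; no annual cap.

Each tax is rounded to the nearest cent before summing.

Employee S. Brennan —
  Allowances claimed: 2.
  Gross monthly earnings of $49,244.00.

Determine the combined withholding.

Earnings Tax: taxable = $49,244.00 − 2×$320.00 = $48,604.00
  $2,795.84 + 27.36% × ($48,604.00 − $24,000.00) = $2,795.84 + 27.36% × $24,604.00 = $9,527.49
Unemployment Insurance: 8.39% × $49,244.00 = $4,131.57
Total: $9,527.49 + $4,131.57 = $13,659.06

$13,659.06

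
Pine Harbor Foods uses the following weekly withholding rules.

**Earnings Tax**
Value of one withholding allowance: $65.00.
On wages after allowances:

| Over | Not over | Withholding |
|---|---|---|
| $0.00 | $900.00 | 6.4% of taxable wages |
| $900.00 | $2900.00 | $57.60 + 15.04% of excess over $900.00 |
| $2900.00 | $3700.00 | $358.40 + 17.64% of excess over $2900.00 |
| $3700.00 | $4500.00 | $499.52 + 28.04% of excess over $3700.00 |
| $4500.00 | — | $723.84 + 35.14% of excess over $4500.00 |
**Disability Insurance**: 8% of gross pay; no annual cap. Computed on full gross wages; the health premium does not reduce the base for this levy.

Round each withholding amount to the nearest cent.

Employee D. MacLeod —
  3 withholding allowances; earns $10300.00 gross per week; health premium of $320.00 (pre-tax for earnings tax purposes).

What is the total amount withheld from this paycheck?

$3404.99

Earnings Tax: taxable = $10300.00 − $320.00 − 3×$65.00 = $9785.00
  $723.84 + 35.14% × ($9785.00 − $4500.00) = $723.84 + 35.14% × $5285.00 = $2580.99
Disability Insurance: 8% × $10300.00 = $824.00
Total: $2580.99 + $824.00 = $3404.99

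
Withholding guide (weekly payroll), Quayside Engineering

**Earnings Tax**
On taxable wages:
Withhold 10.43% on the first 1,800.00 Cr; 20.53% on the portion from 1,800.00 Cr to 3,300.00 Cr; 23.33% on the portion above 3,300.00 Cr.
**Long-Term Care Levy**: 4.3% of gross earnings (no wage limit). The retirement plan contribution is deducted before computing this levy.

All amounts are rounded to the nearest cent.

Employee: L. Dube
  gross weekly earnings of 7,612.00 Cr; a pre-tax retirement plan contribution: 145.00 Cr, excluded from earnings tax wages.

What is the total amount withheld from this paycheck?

Earnings Tax: taxable = 7,612.00 Cr − 145.00 Cr = 7,467.00 Cr
  495.69 Cr + 23.33% × (7,467.00 Cr − 3,300.00 Cr) = 495.69 Cr + 23.33% × 4,167.00 Cr = 1,467.85 Cr
Long-Term Care Levy: 4.3% × 7,467.00 Cr = 321.08 Cr
Total: 1,467.85 Cr + 321.08 Cr = 1,788.93 Cr

1,788.93 Cr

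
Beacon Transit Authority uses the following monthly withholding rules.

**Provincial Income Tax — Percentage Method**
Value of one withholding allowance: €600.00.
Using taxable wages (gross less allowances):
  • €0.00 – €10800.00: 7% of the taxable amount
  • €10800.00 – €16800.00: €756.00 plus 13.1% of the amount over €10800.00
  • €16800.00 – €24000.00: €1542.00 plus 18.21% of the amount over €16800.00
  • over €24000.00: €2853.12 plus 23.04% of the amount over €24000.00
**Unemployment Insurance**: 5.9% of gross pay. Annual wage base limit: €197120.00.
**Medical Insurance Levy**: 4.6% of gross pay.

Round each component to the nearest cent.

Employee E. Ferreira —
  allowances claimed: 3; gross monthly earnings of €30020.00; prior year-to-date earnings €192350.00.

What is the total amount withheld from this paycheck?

€5487.76

Provincial Income Tax: taxable = €30020.00 − 3×€600.00 = €28220.00
  €2853.12 + 23.04% × (€28220.00 − €24000.00) = €2853.12 + 23.04% × €4220.00 = €3825.41
Unemployment Insurance: cap €197120.00 − YTD €192350.00 = €4770.00 subject; 5.9% × €4770.00 = €281.43
Medical Insurance Levy: 4.6% × €30020.00 = €1380.92
Total: €3825.41 + €281.43 + €1380.92 = €5487.76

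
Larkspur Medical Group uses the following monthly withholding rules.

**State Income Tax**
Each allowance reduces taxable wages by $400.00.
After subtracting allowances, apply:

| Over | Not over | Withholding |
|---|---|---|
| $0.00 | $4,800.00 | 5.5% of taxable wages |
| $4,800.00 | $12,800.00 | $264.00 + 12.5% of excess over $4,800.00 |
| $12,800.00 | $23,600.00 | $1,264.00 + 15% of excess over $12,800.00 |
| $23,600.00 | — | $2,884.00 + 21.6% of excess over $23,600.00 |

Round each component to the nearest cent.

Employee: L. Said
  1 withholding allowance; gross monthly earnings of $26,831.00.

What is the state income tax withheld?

$3,495.50

State Income Tax: taxable = $26,831.00 − 1×$400.00 = $26,431.00
  $2,884.00 + 21.6% × ($26,431.00 − $23,600.00) = $2,884.00 + 21.6% × $2,831.00 = $3,495.50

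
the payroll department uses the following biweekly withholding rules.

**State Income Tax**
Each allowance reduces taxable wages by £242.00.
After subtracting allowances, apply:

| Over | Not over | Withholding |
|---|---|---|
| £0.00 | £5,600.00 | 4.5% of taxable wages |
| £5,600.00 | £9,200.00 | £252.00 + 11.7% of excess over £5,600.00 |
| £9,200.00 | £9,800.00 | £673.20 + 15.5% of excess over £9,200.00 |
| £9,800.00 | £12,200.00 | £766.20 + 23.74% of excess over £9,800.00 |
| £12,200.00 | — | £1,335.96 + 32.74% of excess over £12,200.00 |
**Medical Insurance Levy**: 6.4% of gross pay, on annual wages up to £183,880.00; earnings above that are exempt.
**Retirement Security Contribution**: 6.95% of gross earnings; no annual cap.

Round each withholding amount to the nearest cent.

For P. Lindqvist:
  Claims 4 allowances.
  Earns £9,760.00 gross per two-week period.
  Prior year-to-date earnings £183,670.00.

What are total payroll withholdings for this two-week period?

State Income Tax: taxable = £9,760.00 − 4×£242.00 = £8,792.00
  £252.00 + 11.7% × (£8,792.00 − £5,600.00) = £252.00 + 11.7% × £3,192.00 = £625.46
Medical Insurance Levy: cap £183,880.00 − YTD £183,670.00 = £210.00 subject; 6.4% × £210.00 = £13.44
Retirement Security Contribution: 6.95% × £9,760.00 = £678.32
Total: £625.46 + £13.44 + £678.32 = £1,317.22

£1,317.22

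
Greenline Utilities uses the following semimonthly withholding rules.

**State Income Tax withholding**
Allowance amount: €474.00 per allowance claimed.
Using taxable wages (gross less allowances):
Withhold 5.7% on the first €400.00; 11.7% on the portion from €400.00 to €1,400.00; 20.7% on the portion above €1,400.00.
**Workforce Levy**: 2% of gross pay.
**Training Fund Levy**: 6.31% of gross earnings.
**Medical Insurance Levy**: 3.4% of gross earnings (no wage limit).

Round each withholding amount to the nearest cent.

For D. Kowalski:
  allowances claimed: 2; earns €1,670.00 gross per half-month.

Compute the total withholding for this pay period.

State Income Tax: taxable = €1,670.00 − 2×€474.00 = €722.00
  €22.80 + 11.7% × (€722.00 − €400.00) = €22.80 + 11.7% × €322.00 = €60.47
Workforce Levy: 2% × €1,670.00 = €33.40
Training Fund Levy: 6.31% × €1,670.00 = €105.38
Medical Insurance Levy: 3.4% × €1,670.00 = €56.78
Total: €60.47 + €33.40 + €105.38 + €56.78 = €256.03

€256.03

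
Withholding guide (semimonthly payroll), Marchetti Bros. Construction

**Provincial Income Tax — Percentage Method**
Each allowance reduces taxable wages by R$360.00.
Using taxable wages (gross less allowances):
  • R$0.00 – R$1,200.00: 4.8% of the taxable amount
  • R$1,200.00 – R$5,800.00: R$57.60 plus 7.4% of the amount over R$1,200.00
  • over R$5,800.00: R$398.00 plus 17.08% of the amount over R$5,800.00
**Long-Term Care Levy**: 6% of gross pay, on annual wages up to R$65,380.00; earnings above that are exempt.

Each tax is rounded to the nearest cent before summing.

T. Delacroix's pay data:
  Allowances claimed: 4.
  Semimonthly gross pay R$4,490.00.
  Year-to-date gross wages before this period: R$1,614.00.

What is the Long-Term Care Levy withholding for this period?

Long-Term Care Levy: 6% × R$4,490.00 = R$269.40

R$269.40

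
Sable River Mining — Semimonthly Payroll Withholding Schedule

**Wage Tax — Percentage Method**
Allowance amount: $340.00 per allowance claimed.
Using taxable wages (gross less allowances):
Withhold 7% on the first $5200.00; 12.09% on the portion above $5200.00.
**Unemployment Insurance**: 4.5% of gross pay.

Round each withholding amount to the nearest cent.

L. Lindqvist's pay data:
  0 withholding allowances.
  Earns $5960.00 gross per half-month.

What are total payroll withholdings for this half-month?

Wage Tax: taxable = $5960.00
  $364.00 + 12.09% × ($5960.00 − $5200.00) = $364.00 + 12.09% × $760.00 = $455.88
Unemployment Insurance: 4.5% × $5960.00 = $268.20
Total: $455.88 + $268.20 = $724.08

$724.08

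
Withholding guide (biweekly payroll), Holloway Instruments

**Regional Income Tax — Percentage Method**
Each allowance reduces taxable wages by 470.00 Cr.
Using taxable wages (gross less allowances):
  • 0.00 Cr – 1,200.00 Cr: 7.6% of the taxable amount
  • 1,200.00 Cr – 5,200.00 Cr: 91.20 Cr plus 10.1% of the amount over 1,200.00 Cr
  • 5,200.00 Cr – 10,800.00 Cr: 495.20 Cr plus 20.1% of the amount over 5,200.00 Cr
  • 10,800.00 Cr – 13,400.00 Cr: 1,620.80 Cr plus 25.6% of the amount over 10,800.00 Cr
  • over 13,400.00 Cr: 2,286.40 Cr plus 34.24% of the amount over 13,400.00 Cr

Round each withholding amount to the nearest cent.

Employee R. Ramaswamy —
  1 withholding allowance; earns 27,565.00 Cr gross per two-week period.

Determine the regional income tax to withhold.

Regional Income Tax: taxable = 27,565.00 Cr − 1×470.00 Cr = 27,095.00 Cr
  2,286.40 Cr + 34.24% × (27,095.00 Cr − 13,400.00 Cr) = 2,286.40 Cr + 34.24% × 13,695.00 Cr = 6,975.57 Cr

6,975.57 Cr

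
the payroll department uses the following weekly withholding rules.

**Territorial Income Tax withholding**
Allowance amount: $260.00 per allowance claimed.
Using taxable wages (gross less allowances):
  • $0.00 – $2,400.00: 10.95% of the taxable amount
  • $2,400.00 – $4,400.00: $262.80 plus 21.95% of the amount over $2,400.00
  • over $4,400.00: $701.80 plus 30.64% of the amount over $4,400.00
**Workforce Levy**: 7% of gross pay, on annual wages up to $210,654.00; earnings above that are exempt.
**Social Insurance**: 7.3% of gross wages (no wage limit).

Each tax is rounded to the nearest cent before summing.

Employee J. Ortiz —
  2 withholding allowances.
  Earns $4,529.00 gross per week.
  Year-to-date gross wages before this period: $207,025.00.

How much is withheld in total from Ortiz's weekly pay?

Territorial Income Tax: taxable = $4,529.00 − 2×$260.00 = $4,009.00
  $262.80 + 21.95% × ($4,009.00 − $2,400.00) = $262.80 + 21.95% × $1,609.00 = $615.98
Workforce Levy: cap $210,654.00 − YTD $207,025.00 = $3,629.00 subject; 7% × $3,629.00 = $254.03
Social Insurance: 7.3% × $4,529.00 = $330.62
Total: $615.98 + $254.03 + $330.62 = $1,200.63

$1,200.63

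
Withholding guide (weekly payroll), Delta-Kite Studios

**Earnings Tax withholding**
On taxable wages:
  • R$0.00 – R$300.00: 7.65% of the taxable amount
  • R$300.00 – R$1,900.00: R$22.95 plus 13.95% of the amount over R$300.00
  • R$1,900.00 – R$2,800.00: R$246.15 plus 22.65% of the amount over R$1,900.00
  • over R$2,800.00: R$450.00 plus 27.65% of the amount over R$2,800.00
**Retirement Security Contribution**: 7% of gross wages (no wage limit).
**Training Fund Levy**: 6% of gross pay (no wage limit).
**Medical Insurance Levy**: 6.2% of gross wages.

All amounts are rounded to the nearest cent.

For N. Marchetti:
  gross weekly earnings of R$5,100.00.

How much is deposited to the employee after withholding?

Earnings Tax: taxable = R$5,100.00
  R$450.00 + 27.65% × (R$5,100.00 − R$2,800.00) = R$450.00 + 27.65% × R$2,300.00 = R$1,085.95
Retirement Security Contribution: 7% × R$5,100.00 = R$357.00
Training Fund Levy: 6% × R$5,100.00 = R$306.00
Medical Insurance Levy: 6.2% × R$5,100.00 = R$316.20
Total withheld: R$1,085.95 + R$357.00 + R$306.00 + R$316.20 = R$2,065.15
Net pay: R$5,100.00 − R$2,065.15 = R$3,034.85

R$3,034.85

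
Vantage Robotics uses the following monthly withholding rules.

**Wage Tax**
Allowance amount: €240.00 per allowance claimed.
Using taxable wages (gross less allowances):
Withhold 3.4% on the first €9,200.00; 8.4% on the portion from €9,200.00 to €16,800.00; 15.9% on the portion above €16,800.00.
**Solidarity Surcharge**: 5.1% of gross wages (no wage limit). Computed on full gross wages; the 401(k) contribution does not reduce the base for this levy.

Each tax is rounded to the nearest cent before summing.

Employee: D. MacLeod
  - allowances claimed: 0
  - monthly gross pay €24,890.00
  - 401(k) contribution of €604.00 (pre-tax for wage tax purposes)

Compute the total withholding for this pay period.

Wage Tax: taxable = €24,890.00 − €604.00 = €24,286.00
  €951.20 + 15.9% × (€24,286.00 − €16,800.00) = €951.20 + 15.9% × €7,486.00 = €2,141.47
Solidarity Surcharge: 5.1% × €24,890.00 = €1,269.39
Total: €2,141.47 + €1,269.39 = €3,410.86

€3,410.86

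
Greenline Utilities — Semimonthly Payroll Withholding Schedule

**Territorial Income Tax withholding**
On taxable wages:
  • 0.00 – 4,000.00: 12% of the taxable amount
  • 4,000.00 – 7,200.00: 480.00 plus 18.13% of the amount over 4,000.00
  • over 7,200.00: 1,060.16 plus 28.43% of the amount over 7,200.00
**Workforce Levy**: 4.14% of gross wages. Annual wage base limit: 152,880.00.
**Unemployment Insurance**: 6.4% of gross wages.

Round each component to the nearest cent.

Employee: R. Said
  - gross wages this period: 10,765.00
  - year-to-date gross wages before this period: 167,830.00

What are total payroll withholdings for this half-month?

Territorial Income Tax: taxable = 10,765.00
  1,060.16 + 28.43% × (10,765.00 − 7,200.00) = 1,060.16 + 28.43% × 3,565.00 = 2,073.69
Workforce Levy: YTD 167,830.00 ≥ cap 152,880.00 → 0.00
Unemployment Insurance: 6.4% × 10,765.00 = 688.96
Total: 2,073.69 + 0.00 + 688.96 = 2,762.65

2,762.65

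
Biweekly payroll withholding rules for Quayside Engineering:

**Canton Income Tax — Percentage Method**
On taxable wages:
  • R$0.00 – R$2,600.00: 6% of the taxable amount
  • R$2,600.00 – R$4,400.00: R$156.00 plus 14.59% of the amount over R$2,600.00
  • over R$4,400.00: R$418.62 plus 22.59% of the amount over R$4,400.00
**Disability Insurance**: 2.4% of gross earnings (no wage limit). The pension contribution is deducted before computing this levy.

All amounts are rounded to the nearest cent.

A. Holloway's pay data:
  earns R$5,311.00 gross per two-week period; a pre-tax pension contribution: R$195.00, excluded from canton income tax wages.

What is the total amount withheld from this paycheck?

Canton Income Tax: taxable = R$5,311.00 − R$195.00 = R$5,116.00
  R$418.62 + 22.59% × (R$5,116.00 − R$4,400.00) = R$418.62 + 22.59% × R$716.00 = R$580.36
Disability Insurance: 2.4% × R$5,116.00 = R$122.78
Total: R$580.36 + R$122.78 = R$703.14

R$703.14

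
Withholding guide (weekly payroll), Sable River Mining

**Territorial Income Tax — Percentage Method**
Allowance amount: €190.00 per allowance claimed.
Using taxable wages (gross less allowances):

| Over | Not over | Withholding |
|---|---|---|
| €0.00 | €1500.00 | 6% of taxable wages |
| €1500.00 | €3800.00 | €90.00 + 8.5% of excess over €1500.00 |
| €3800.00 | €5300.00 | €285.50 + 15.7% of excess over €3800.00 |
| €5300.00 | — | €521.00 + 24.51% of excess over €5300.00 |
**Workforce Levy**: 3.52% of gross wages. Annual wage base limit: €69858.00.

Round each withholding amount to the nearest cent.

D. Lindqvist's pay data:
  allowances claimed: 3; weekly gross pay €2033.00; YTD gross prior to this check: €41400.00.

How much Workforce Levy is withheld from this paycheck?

€71.56

Workforce Levy: 3.52% × €2033.00 = €71.56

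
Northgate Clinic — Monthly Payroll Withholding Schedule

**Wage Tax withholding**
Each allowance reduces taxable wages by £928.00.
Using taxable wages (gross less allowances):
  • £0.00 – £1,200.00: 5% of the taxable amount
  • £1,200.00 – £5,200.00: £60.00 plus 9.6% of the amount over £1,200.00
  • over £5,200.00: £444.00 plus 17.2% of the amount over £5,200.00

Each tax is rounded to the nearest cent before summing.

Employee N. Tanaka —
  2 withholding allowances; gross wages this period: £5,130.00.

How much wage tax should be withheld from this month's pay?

£259.10

Wage Tax: taxable = £5,130.00 − 2×£928.00 = £3,274.00
  £60.00 + 9.6% × (£3,274.00 − £1,200.00) = £60.00 + 9.6% × £2,074.00 = £259.10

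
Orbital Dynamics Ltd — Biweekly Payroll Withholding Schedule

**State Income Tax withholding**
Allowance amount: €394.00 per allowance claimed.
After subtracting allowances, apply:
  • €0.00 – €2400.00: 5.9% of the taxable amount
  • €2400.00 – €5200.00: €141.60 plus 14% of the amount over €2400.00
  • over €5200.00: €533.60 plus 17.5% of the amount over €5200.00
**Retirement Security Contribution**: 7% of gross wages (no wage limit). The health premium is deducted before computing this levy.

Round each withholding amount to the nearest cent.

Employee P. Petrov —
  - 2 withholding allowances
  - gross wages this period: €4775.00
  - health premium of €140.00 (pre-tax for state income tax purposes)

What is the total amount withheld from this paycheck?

€668.63

State Income Tax: taxable = €4775.00 − €140.00 − 2×€394.00 = €3847.00
  €141.60 + 14% × (€3847.00 − €2400.00) = €141.60 + 14% × €1447.00 = €344.18
Retirement Security Contribution: 7% × €4635.00 = €324.45
Total: €344.18 + €324.45 = €668.63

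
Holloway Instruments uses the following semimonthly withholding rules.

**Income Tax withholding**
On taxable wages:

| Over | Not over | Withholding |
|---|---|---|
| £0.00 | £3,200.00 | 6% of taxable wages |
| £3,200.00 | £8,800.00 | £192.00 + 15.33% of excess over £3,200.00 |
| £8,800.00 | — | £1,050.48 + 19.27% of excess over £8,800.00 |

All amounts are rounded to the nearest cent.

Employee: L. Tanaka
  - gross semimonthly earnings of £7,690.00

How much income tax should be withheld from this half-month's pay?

Income Tax: taxable = £7,690.00
  £192.00 + 15.33% × (£7,690.00 − £3,200.00) = £192.00 + 15.33% × £4,490.00 = £880.32

£880.32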